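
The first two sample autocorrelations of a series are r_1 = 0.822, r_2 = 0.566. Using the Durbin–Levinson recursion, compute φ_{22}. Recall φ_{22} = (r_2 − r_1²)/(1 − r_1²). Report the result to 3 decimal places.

φ_{22} = (r_2 − r_1²) / (1 − r_1²)
r_1² = (0.822)² = 0.675684
Numerator = 0.566 − 0.6757 = -0.1097; denominator = 1 − 0.6757 = 0.3243
φ_{22} = -0.1097 / 0.3243 = -0.338

-0.338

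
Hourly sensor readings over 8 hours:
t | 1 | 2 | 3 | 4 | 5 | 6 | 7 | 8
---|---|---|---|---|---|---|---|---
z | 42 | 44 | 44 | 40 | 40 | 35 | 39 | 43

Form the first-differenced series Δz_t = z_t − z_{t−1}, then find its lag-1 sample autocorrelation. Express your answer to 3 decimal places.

First differences Δz: 2, 0, -4, 0, -5, 4, 4
Mean of differences = 0.1429
Numerator Σ(Δz_t−Δz̄)(Δz_{t+1}−Δz̄) = -3.3061
Denominator Σ(Δz_t−Δz̄)² = 76.8571
r_1(Δz) = -3.3061 / 76.8571 = -0.043

-0.043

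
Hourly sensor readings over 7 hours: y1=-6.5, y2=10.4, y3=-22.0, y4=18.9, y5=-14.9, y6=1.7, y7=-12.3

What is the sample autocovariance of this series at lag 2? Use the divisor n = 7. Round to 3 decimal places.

113.478

Mean ȳ = (-6.5 + 10.4 − 22.0 + 18.9 − 14.9 + 1.7 − 12.3)/7 = -3.5286
Deviations: -2.9714, 13.9286, -18.4714, 22.4286, -11.3714, 5.2286, -8.7714
Σ_{t=1}^{5}(y_t−ȳ)(y_{t+2}−ȳ) = 794.3441
γ_2 = 794.3441 / 7 = 113.478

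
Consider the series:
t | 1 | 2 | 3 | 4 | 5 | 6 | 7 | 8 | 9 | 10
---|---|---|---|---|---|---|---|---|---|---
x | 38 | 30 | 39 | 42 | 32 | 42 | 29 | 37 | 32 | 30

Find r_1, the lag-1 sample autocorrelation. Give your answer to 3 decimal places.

-0.408

Mean x̄ = (38 + 30 + 39 + 42 + 32 + 42 + 29 + 37 + 32 + 30)/10 = 35.1000
Numerator Σ_{t=1}^{9}(x_t−x̄)(x_{t+1}−x̄) = -94.3100
Denominator Σ(x_t−x̄)² = 230.9000
r_1 = -94.3100 / 230.9000 = -0.408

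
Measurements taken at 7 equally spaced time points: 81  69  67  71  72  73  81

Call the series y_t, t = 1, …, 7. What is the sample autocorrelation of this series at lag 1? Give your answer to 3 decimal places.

Mean ȳ = (81 + 69 + 67 + 71 + 72 + 73 + 81)/7 = 73.4286
Σ(y_t−ȳ)(y_{t+1}−ȳ) = (-33.5306) + (28.4694) + (15.6122) + (3.4694) + (0.6122) + (-3.2449) = 11.3878
Denominator Σ(y_t−ȳ)² = 183.7143
r_1 = 11.3878 / 183.7143 = 0.062

0.062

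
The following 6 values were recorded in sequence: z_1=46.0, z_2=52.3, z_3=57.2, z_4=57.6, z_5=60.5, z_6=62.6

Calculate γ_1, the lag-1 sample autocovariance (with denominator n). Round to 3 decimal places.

Mean z̄ = (46.0 + 52.3 + 57.2 + 57.6 + 60.5 + 62.6)/6 = 56.0333
Σ_{t=1}^{5}(z_t−z̄)(z_{t+1}−z̄) = 71.2589
γ_1 = 71.2589 / 6 = 11.876

11.876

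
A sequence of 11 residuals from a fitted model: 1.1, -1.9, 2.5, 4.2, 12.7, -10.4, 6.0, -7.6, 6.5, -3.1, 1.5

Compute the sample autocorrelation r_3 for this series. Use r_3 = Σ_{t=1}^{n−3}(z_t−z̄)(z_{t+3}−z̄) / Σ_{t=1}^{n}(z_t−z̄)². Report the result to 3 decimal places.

-0.513

Mean z̄ = (1.1 − 1.9 + 2.5 + 4.2 + 12.7 − 10.4 + 6.0 − 7.6 + 6.5 − 3.1 + 1.5)/11 = 1.0455
Numerator Σ_{t=1}^{8}(z_t−z̄)(z_{t+3}−z̄) = -222.8317
Denominator Σ(z_t−z̄)² = 434.0073
r_3 = -222.8317 / 434.0073 = -0.513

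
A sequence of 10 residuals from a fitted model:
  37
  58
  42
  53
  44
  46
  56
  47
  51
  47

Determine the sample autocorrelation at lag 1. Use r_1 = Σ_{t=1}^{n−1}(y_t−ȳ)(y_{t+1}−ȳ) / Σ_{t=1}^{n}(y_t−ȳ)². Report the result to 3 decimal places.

-0.646

Mean ȳ = (37 + 58 + 42 + 53 + 44 + 46 + 56 + 47 + 51 + 47)/10 = 48.1000
Numerator Σ_{t=1}^{9}(y_t−ȳ)(y_{t+1}−ȳ) = -243.3100
Denominator Σ(y_t−ȳ)² = 376.9000
r_1 = -243.3100 / 376.9000 = -0.646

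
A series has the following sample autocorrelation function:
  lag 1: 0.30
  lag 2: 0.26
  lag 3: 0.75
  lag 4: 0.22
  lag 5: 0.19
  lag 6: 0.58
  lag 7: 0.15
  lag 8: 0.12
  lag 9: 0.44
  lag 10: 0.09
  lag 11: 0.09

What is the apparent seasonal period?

The largest autocorrelation is r_3 = 0.75, with weaker echoes at lags 6 (0.58) and 9 (0.44); the remaining lags stay at or below 0.30. The elevated value at lag 1 (0.30), dropping to 0.26 at lag 2, reflects decaying short-term dependence rather than seasonality.
The dominant spike at lag 3 indicates a seasonal period of 3.

3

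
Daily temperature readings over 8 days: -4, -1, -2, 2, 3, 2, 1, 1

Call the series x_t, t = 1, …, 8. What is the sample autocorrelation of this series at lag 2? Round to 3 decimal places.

Mean x̄ = (-4 − 1 − 2 + 2 + 3 + 2 + 1 + 1)/8 = 0.2500
Numerator Σ_{t=1}^{6}(x_t−x̄)(x_{t+2}−x̄) = 7.6250
Denominator Σ(x_t−x̄)² = 39.5000
r_2 = 7.6250 / 39.5000 = 0.193

0.193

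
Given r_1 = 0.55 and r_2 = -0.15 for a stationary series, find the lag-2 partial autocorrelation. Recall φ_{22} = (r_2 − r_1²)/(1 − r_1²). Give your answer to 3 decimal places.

-0.649

φ_{22} = (r_2 − r_1²) / (1 − r_1²)
r_1² = (0.55)² = 0.3025
Numerator = -0.15 − 0.3025 = -0.4525; denominator = 1 − 0.3025 = 0.6975
φ_{22} = -0.4525 / 0.6975 = -0.649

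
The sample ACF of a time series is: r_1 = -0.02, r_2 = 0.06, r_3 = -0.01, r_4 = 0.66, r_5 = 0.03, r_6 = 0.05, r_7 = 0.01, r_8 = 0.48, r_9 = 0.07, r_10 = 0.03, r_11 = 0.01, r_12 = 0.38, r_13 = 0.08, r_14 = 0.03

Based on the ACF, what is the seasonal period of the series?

4

The largest autocorrelation is r_4 = 0.66, with weaker echoes at lags 8 (0.48) and 12 (0.38); the remaining lags stay at or below 0.08.
The dominant spike at lag 4 indicates a seasonal period of 4.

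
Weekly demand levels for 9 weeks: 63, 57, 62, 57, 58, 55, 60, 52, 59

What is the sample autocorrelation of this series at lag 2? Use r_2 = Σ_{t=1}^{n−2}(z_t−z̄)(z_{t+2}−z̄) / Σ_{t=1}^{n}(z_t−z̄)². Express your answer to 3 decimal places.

Mean z̄ = (63 + 57 + 62 + 57 + 58 + 55 + 60 + 52 + 59)/9 = 58.1111
Numerator Σ_{t=1}^{7}(z_t−z̄)(z_{t+2}−z̄) = 43.7531
Denominator Σ(z_t−z̄)² = 92.8889
r_2 = 43.7531 / 92.8889 = 0.471

0.471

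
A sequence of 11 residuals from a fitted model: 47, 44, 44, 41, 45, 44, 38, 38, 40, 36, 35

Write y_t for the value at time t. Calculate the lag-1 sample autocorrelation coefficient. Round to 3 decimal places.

0.484

Mean ȳ = (47 + 44 + 44 + 41 + 45 + 44 + 38 + 38 + 40 + 36 + 35)/11 = 41.0909
Numerator Σ_{t=1}^{10}(y_t−ȳ)(y_{t+1}−ȳ) = 76.9008
Denominator Σ(y_t−ȳ)² = 158.9091
r_1 = 76.9008 / 158.9091 = 0.484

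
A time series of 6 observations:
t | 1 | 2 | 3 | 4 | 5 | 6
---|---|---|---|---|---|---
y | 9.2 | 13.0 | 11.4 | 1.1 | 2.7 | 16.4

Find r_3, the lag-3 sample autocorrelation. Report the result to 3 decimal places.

Mean ȳ = (9.2 + 13.0 + 11.4 + 1.1 + 2.7 + 16.4)/6 = 8.9667
Deviations from mean: 0.2333, 4.0333, 2.4333, -7.8667, -6.2667, 7.4333
Σ(y_t−ȳ)(y_{t+3}−ȳ) = (-1.8356) + (-25.2756) + (18.0878) = -9.0233
Denominator Σ(y_t−ȳ)² = 178.6533
r_3 = -9.0233 / 178.6533 = -0.051

-0.051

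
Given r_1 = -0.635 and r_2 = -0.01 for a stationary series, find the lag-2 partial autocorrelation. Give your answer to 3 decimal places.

-0.692

φ_{22} = (r_2 − r_1²) / (1 − r_1²)
r_1² = (-0.635)² = 0.403225
Numerator = -0.01 − 0.4032 = -0.4132; denominator = 1 − 0.4032 = 0.5968
φ_{22} = -0.4132 / 0.5968 = -0.692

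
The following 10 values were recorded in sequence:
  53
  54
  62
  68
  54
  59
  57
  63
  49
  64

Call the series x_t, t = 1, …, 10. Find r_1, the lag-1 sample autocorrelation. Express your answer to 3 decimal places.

-0.334

Mean x̄ = (53 + 54 + 62 + 68 + 54 + 59 + 57 + 63 + 49 + 64)/10 = 58.3000
Numerator Σ_{t=1}^{9}(x_t−x̄)(x_{t+1}−x̄) = -105.6900
Denominator Σ(x_t−x̄)² = 316.1000
r_1 = -105.6900 / 316.1000 = -0.334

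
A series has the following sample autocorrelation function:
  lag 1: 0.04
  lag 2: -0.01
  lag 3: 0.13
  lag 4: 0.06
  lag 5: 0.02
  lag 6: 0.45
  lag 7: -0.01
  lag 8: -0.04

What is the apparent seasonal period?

6

The largest autocorrelation is r_6 = 0.45; the remaining lags stay at or below 0.13.
The dominant spike at lag 6 indicates a seasonal period of 6.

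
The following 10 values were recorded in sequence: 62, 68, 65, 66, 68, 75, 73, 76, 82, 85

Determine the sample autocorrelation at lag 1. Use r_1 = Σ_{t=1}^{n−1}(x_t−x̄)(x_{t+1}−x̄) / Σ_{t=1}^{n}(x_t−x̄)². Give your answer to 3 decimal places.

Mean x̄ = (62 + 68 + 65 + 66 + 68 + 75 + 73 + 76 + 82 + 85)/10 = 72.0000
Numerator Σ_{t=1}^{9}(x_t−x̄)(x_{t+1}−x̄) = 299.0000
Denominator Σ(x_t−x̄)² = 512.0000
r_1 = 299.0000 / 512.0000 = 0.584

0.584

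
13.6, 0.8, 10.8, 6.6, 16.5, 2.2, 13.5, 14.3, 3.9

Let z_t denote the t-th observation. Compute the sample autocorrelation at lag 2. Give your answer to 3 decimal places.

Mean z̄ = (13.6 + 0.8 + 10.8 + 6.6 + 16.5 + 2.2 + 13.5 + 14.3 + 3.9)/9 = 9.1333
Σ(z_t−z̄)(z_{t+2}−z̄) = (7.4444) + (21.1111) + (12.2778) + (17.5644) + (32.1678) + (-35.8222) + (-22.8522) = 31.8911
Denominator Σ(z_t−z̄)² = 274.0800
r_2 = 31.8911 / 274.0800 = 0.116

0.116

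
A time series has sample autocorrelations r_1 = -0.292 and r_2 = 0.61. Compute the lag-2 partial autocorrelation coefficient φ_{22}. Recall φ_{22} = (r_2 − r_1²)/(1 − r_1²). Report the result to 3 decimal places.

0.574

φ_{22} = (r_2 − r_1²) / (1 − r_1²)
r_1² = (-0.292)² = 0.085264
Numerator = 0.61 − 0.0853 = 0.5247; denominator = 1 − 0.0853 = 0.9147
φ_{22} = 0.5247 / 0.9147 = 0.574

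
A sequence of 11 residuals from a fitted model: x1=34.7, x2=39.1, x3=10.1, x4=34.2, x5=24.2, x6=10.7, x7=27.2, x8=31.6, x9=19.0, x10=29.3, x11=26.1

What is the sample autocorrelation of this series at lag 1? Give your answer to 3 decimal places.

-0.318

Mean x̄ = (34.7 + 39.1 + 10.1 + 34.2 + 24.2 + 10.7 + 27.2 + 31.6 + 19.0 + 29.3 + 26.1)/11 = 26.0182
Numerator Σ_{t=1}^{10}(x_t−x̄)(x_{t+1}−x̄) = -285.3740
Denominator Σ(x_t−x̄)² = 897.3764
r_1 = -285.3740 / 897.3764 = -0.318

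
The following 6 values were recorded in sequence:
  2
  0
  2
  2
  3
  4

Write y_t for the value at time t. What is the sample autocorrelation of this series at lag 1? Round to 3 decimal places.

0.242

Mean ȳ = (2 + 0 + 2 + 2 + 3 + 4)/6 = 2.1667
Deviations from mean: -0.1667, -2.1667, -0.1667, -0.1667, 0.8333, 1.8333
Σ(y_t−ȳ)(y_{t+1}−ȳ) = (0.3611) + (0.3611) + (0.0278) + (-0.1389) + (1.5278) = 2.1389
Denominator Σ(y_t−ȳ)² = 8.8333
r_1 = 2.1389 / 8.8333 = 0.242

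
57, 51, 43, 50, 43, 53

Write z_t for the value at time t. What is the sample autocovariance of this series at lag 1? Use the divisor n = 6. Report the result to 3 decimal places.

Mean z̄ = (57 + 51 + 43 + 50 + 43 + 53)/6 = 49.5000
Σ_{t=1}^{5}(z_t−z̄)(z_{t+1}−z̄) = -27.7500
γ_1 = -27.7500 / 6 = -4.625

-4.625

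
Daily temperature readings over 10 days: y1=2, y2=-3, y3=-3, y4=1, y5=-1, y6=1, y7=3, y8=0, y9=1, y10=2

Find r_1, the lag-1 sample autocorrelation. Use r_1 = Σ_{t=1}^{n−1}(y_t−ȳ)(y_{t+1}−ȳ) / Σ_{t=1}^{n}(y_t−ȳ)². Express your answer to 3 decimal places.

Mean ȳ = (2 − 3 − 3 + 1 − 1 + 1 + 3 + 0 + 1 + 2)/10 = 0.3000
Numerator Σ_{t=1}^{9}(y_t−ȳ)(y_{t+1}−ȳ) = 3.2100
Denominator Σ(y_t−ȳ)² = 38.1000
r_1 = 3.2100 / 38.1000 = 0.084

0.084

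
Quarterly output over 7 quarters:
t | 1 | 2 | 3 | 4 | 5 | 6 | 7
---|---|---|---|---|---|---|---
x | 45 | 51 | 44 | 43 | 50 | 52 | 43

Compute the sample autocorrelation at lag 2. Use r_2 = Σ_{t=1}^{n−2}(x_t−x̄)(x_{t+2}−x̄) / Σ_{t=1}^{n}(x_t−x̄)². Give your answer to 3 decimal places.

Mean x̄ = (45 + 51 + 44 + 43 + 50 + 52 + 43)/7 = 46.8571
Deviations from mean: -1.8571, 4.1429, -2.8571, -3.8571, 3.1429, 5.1429, -3.8571
Σ(x_t−x̄)(x_{t+2}−x̄) = (5.3061) + (-15.9796) + (-8.9796) + (-19.8367) + (-12.1224) = -51.6122
Denominator Σ(x_t−x̄)² = 94.8571
r_2 = -51.6122 / 94.8571 = -0.544

-0.544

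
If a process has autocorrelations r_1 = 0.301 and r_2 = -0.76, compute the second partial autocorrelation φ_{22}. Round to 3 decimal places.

φ_{22} = (r_2 − r_1²) / (1 − r_1²)
r_1² = (0.301)² = 0.090601
Numerator = -0.76 − 0.0906 = -0.8506; denominator = 1 − 0.0906 = 0.9094
φ_{22} = -0.8506 / 0.9094 = -0.935

-0.935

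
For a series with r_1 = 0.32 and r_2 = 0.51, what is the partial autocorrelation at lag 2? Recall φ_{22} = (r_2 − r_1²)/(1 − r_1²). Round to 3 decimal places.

0.454

φ_{22} = (r_2 − r_1²) / (1 − r_1²)
r_1² = (0.32)² = 0.1024
Numerator = 0.51 − 0.1024 = 0.4076; denominator = 1 − 0.1024 = 0.8976
φ_{22} = 0.4076 / 0.8976 = 0.454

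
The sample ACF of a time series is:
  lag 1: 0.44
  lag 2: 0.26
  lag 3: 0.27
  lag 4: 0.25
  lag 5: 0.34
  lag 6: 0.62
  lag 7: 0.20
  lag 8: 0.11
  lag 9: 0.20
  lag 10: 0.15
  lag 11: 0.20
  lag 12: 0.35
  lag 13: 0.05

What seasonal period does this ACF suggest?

The largest autocorrelation is r_6 = 0.62; the remaining lags stay at or below 0.44. The elevated value at lag 1 (0.44), dropping to 0.26 at lag 2, reflects decaying short-term dependence rather than seasonality.
The dominant spike at lag 6 indicates a seasonal period of 6.

6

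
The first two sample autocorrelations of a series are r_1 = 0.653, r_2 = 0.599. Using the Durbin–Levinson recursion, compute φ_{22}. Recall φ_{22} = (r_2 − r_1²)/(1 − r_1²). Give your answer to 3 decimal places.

0.301

φ_{22} = (r_2 − r_1²) / (1 − r_1²)
r_1² = (0.653)² = 0.426409
Numerator = 0.599 − 0.4264 = 0.1726; denominator = 1 − 0.4264 = 0.5736
φ_{22} = 0.1726 / 0.5736 = 0.301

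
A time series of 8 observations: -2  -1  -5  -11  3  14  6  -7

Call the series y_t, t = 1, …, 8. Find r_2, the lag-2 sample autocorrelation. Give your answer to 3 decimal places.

-0.518

Mean ȳ = (-2 − 1 − 5 − 11 + 3 + 14 + 6 − 7)/8 = -0.3750
Deviations from mean: -1.6250, -0.6250, -4.6250, -10.6250, 3.3750, 14.3750, 6.3750, -6.6250
Σ(y_t−ȳ)(y_{t+2}−ȳ) = (7.5156) + (6.6406) + (-15.6094) + (-152.7344) + (21.5156) + (-95.2344) = -227.9063
Denominator Σ(y_t−ȳ)² = 439.8750
r_2 = -227.9063 / 439.8750 = -0.518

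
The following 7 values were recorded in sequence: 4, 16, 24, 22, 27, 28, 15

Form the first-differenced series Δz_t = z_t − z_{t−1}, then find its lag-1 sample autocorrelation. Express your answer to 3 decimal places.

First differences Δz: 12, 8, -2, 5, 1, -13
Mean of differences = 1.8333
Numerator Σ(Δz_t−Δz̄)(Δz_{t+1}−Δz̄) = 36.6389
Denominator Σ(Δz_t−Δz̄)² = 386.8333
r_1(Δz) = 36.6389 / 386.8333 = 0.095

0.095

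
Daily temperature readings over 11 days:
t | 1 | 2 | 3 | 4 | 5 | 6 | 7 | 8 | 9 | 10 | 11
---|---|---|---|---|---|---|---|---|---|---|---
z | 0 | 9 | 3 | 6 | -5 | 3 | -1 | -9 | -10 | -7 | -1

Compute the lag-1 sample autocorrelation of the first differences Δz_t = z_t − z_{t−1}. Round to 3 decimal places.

-0.393

First differences Δz: 9, -6, 3, -11, 8, -4, -8, -1, 3, 6
Mean of differences = -0.1000
Numerator Σ(Δz_t−Δz̄)(Δz_{t+1}−Δz̄) = -171.6100
Denominator Σ(Δz_t−Δz̄)² = 436.9000
r_1(Δz) = -171.6100 / 436.9000 = -0.393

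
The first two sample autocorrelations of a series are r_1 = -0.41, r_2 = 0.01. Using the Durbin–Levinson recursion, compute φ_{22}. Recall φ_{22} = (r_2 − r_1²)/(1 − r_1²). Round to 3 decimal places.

φ_{22} = (r_2 − r_1²) / (1 − r_1²)
r_1² = (-0.41)² = 0.1681
Numerator = 0.01 − 0.1681 = -0.1581; denominator = 1 − 0.1681 = 0.8319
φ_{22} = -0.1581 / 0.8319 = -0.190

-0.190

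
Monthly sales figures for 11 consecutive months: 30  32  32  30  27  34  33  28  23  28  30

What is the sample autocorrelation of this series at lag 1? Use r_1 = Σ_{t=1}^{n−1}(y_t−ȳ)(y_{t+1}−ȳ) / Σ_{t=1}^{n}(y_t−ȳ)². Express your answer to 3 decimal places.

0.256

Mean ȳ = (30 + 32 + 32 + 30 + 27 + 34 + 33 + 28 + 23 + 28 + 30)/11 = 29.7273
Numerator Σ_{t=1}^{10}(y_t−ȳ)(y_{t+1}−ȳ) = 25.1074
Denominator Σ(y_t−ȳ)² = 98.1818
r_1 = 25.1074 / 98.1818 = 0.256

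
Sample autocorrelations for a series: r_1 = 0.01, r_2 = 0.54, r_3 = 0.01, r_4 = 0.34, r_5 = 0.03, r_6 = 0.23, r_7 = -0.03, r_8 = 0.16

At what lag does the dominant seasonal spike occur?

The largest autocorrelation is r_2 = 0.54, with weaker echoes at lags 4 (0.34), 6 (0.23) and 8 (0.16); the remaining lags stay at or below 0.03.
The dominant spike at lag 2 indicates a seasonal period of 2.

2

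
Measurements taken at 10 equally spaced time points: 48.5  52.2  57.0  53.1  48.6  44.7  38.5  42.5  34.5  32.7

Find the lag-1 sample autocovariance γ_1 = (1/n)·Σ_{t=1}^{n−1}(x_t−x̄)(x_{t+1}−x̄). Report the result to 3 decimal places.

40.787

Mean x̄ = (48.5 + 52.2 + 57.0 + 53.1 + 48.6 + 44.7 + 38.5 + 42.5 + 34.5 + 32.7)/10 = 45.2300
Σ_{t=1}^{9}(x_t−x̄)(x_{t+1}−x̄) = 407.8741
γ_1 = 407.8741 / 10 = 40.787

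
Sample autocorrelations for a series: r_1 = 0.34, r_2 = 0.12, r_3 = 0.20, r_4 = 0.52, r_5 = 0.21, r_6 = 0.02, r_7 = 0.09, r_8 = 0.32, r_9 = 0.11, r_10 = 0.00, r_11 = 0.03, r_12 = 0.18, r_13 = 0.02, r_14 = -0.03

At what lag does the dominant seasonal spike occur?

4

The largest autocorrelation is r_4 = 0.52; the remaining lags stay at or below 0.34. The elevated value at lag 1 (0.34), dropping to 0.12 at lag 2, reflects decaying short-term dependence rather than seasonality.
The dominant spike at lag 4 indicates a seasonal period of 4.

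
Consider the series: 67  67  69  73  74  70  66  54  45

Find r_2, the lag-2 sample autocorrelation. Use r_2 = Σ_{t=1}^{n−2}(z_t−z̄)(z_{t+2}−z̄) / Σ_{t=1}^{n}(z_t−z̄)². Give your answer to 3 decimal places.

Mean z̄ = (67 + 67 + 69 + 73 + 74 + 70 + 66 + 54 + 45)/9 = 65.0000
Σ(z_t−z̄)(z_{t+2}−z̄) = (8.0000) + (16.0000) + (36.0000) + (40.0000) + (9.0000) + (-55.0000) + (-20.0000) = 34.0000
Denominator Σ(z_t−z̄)² = 716.0000
r_2 = 34.0000 / 716.0000 = 0.047

0.047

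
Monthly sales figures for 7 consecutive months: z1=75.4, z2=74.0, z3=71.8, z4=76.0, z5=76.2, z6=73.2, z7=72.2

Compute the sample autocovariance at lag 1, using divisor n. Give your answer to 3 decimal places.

Mean z̄ = (75.4 + 74.0 + 71.8 + 76.0 + 76.2 + 73.2 + 72.2)/7 = 74.1143
Deviations: 1.2857, -0.1143, -2.3143, 1.8857, 2.0857, -0.9143, -1.9143
Σ_{t=1}^{6}(z_t−z̄)(z_{t+1}−z̄) = -0.4702
γ_1 = -0.4702 / 7 = -0.067

-0.067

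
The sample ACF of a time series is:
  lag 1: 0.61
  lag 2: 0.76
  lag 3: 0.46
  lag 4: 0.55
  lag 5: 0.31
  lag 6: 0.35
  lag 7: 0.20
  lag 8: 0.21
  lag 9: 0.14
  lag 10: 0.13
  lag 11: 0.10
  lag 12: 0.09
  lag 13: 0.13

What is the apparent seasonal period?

The largest autocorrelation is r_2 = 0.76; the remaining lags stay at or below 0.61.
The dominant spike at lag 2 indicates a seasonal period of 2.

2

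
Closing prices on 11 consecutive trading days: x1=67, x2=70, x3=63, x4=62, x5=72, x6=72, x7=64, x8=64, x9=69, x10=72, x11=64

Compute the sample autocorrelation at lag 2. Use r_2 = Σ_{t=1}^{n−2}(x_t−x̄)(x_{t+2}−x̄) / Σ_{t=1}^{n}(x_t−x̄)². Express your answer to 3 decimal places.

-0.749

Mean x̄ = (67 + 70 + 63 + 62 + 72 + 72 + 64 + 64 + 69 + 72 + 64)/11 = 67.1818
Numerator Σ_{t=1}^{9}(x_t−x̄)(x_{t+2}−x̄) = -116.5207
Denominator Σ(x_t−x̄)² = 155.6364
r_2 = -116.5207 / 155.6364 = -0.749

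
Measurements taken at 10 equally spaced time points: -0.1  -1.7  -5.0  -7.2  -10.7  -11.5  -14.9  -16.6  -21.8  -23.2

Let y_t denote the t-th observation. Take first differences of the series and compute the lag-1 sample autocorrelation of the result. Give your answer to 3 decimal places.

First differences Δy: -1.6, -3.3, -2.2, -3.5, -0.8, -3.4, -1.7, -5.2, -1.4
Mean of differences = -2.5667
Numerator Σ(Δy_t−Δȳ)(Δy_{t+1}−Δȳ) = -10.5178
Denominator Σ(Δy_t−Δȳ)² = 15.3400
r_1(Δy) = -10.5178 / 15.3400 = -0.686

-0.686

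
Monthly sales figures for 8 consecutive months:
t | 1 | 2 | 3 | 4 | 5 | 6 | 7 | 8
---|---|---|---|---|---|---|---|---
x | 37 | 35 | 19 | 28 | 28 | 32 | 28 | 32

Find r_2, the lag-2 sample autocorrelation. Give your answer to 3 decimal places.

-0.292

Mean x̄ = (37 + 35 + 19 + 28 + 28 + 32 + 28 + 32)/8 = 29.8750
Deviations from mean: 7.1250, 5.1250, -10.8750, -1.8750, -1.8750, 2.1250, -1.8750, 2.1250
Σ(x_t−x̄)(x_{t+2}−x̄) = (-77.4844) + (-9.6094) + (20.3906) + (-3.9844) + (3.5156) + (4.5156) = -62.6563
Denominator Σ(x_t−x̄)² = 214.8750
r_2 = -62.6563 / 214.8750 = -0.292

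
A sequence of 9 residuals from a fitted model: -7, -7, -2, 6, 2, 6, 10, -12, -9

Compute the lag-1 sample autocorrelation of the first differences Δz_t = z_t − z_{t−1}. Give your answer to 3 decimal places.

-0.234

First differences Δz: 0, 5, 8, -4, 4, 4, -22, 3
Mean of differences = -0.2500
Numerator Σ(Δz_t−Δz̄)(Δz_{t+1}−Δz̄) = -147.3125
Denominator Σ(Δz_t−Δz̄)² = 629.5000
r_1(Δz) = -147.3125 / 629.5000 = -0.234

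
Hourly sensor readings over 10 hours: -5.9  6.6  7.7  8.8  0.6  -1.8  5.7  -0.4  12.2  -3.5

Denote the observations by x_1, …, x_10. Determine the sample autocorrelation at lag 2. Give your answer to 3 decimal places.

Mean x̄ = (-5.9 + 6.6 + 7.7 + 8.8 + 0.6 − 1.8 + 5.7 − 0.4 + 12.2 − 3.5)/10 = 3.0000
Numerator Σ_{t=1}^{8}(x_t−x̄)(x_{t+2}−x̄) = -3.2900
Denominator Σ(x_t−x̄)² = 322.4400
r_2 = -3.2900 / 322.4400 = -0.010

-0.010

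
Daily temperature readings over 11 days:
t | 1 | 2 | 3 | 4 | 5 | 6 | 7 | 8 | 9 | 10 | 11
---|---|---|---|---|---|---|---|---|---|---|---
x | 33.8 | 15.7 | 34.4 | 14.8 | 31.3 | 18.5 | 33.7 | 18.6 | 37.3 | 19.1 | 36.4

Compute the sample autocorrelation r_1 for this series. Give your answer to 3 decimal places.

Mean x̄ = (33.8 + 15.7 + 34.4 + 14.8 + 31.3 + 18.5 + 33.7 + 18.6 + 37.3 + 19.1 + 36.4)/11 = 26.6909
Numerator Σ_{t=1}^{10}(x_t−x̄)(x_{t+1}−x̄) = -701.2837
Denominator Σ(x_t−x̄)² = 839.5291
r_1 = -701.2837 / 839.5291 = -0.835

-0.835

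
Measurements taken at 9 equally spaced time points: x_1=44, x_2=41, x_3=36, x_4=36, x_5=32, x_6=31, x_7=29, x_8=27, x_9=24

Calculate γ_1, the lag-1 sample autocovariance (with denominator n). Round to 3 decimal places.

Mean x̄ = (44 + 41 + 36 + 36 + 32 + 31 + 29 + 27 + 24)/9 = 33.3333
Σ_{t=1}^{8}(x_t−x̄)(x_{t+1}−x̄) = 205.5556
γ_1 = 205.5556 / 9 = 22.840

22.840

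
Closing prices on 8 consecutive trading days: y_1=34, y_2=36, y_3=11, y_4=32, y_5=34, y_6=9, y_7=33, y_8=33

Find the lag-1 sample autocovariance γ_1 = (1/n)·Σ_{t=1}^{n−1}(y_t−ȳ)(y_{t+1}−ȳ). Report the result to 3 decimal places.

Mean ȳ = (34 + 36 + 11 + 32 + 34 + 9 + 33 + 33)/8 = 27.7500
Σ_{t=1}^{7}(y_t−ȳ)(y_{t+1}−ȳ) = -319.3125
γ_1 = -319.3125 / 8 = -39.914

-39.914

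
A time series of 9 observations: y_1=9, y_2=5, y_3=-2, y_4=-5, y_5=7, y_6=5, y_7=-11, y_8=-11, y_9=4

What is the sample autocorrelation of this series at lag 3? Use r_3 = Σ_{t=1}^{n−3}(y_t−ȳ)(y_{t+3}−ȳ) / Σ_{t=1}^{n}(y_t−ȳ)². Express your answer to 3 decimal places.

-0.049

Mean ȳ = (9 + 5 − 2 − 5 + 7 + 5 − 11 − 11 + 4)/9 = 0.1111
Σ(y_t−ȳ)(y_{t+3}−ȳ) = (-45.4321) + (33.6790) + (-10.3210) + (56.7901) + (-76.5432) + (19.0123) = -22.8148
Denominator Σ(y_t−ȳ)² = 466.8889
r_3 = -22.8148 / 466.8889 = -0.049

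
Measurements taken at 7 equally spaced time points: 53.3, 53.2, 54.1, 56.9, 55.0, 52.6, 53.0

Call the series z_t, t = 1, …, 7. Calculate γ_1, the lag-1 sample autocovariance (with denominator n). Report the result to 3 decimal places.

0.521

Mean z̄ = (53.3 + 53.2 + 54.1 + 56.9 + 55.0 + 52.6 + 53.0)/7 = 54.0143
Deviations: -0.7143, -0.8143, 0.0857, 2.8857, 0.9857, -1.4143, -1.0143
Σ_{t=1}^{6}(z_t−z̄)(z_{t+1}−z̄) = 3.6441
γ_1 = 3.6441 / 7 = 0.521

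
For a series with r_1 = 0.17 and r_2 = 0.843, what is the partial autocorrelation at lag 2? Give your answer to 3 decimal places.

0.838

φ_{22} = (r_2 − r_1²) / (1 − r_1²)
r_1² = (0.17)² = 0.0289
Numerator = 0.843 − 0.0289 = 0.8141; denominator = 1 − 0.0289 = 0.9711
φ_{22} = 0.8141 / 0.9711 = 0.838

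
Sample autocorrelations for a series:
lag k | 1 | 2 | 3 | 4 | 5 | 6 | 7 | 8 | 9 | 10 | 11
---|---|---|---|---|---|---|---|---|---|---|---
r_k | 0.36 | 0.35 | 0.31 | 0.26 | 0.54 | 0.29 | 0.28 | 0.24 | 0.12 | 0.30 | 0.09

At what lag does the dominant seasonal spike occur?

5

The largest autocorrelation is r_5 = 0.54; the remaining lags stay at or below 0.36. The elevated value at lag 1 (0.36), dropping to 0.35 at lag 2, reflects decaying short-term dependence rather than seasonality.
The dominant spike at lag 5 indicates a seasonal period of 5.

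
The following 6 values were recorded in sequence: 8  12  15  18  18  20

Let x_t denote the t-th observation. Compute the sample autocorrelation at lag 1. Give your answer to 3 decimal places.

Mean x̄ = (8 + 12 + 15 + 18 + 18 + 20)/6 = 15.1667
Deviations from mean: -7.1667, -3.1667, -0.1667, 2.8333, 2.8333, 4.8333
Σ(x_t−x̄)(x_{t+1}−x̄) = (22.6944) + (0.5278) + (-0.4722) + (8.0278) + (13.6944) = 44.4722
Denominator Σ(x_t−x̄)² = 100.8333
r_1 = 44.4722 / 100.8333 = 0.441

0.441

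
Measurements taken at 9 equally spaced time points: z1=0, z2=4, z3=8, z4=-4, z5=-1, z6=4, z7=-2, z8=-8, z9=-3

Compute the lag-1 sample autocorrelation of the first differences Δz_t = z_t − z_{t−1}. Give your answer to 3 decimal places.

First differences Δz: 4, 4, -12, 3, 5, -6, -6, 5
Mean of differences = -0.3750
Numerator Σ(Δz_t−Δz̄)(Δz_{t+1}−Δz̄) = -81.6406
Denominator Σ(Δz_t−Δz̄)² = 305.8750
r_1(Δz) = -81.6406 / 305.8750 = -0.267

-0.267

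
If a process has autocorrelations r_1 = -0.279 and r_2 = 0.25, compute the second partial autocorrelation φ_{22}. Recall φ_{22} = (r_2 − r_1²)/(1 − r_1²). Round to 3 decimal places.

0.187

φ_{22} = (r_2 − r_1²) / (1 − r_1²)
r_1² = (-0.279)² = 0.077841
Numerator = 0.25 − 0.0778 = 0.1722; denominator = 1 − 0.0778 = 0.9222
φ_{22} = 0.1722 / 0.9222 = 0.187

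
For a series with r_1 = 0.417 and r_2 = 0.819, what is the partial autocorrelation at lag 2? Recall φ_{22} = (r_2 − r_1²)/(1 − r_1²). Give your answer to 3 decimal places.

φ_{22} = (r_2 − r_1²) / (1 − r_1²)
r_1² = (0.417)² = 0.173889
Numerator = 0.819 − 0.1739 = 0.6451; denominator = 1 − 0.1739 = 0.8261
φ_{22} = 0.6451 / 0.8261 = 0.781

0.781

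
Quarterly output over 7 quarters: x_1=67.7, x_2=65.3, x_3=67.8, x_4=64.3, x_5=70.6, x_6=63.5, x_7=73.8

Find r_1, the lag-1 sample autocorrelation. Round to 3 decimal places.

-0.611

Mean x̄ = (67.7 + 65.3 + 67.8 + 64.3 + 70.6 + 63.5 + 73.8)/7 = 67.5714
Deviations from mean: 0.1286, -2.2714, 0.2286, -3.2714, 3.0286, -4.0714, 6.2286
Σ(x_t−x̄)(x_{t+1}−x̄) = (-0.2920) + (-0.5192) + (-0.7478) + (-9.9078) + (-12.3306) + (-25.3592) = -49.1565
Denominator Σ(x_t−x̄)² = 80.4743
r_1 = -49.1565 / 80.4743 = -0.611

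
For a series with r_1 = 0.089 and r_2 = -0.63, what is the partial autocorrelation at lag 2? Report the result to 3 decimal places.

φ_{22} = (r_2 − r_1²) / (1 − r_1²)
r_1² = (0.089)² = 0.007921
Numerator = -0.63 − 0.0079 = -0.6379; denominator = 1 − 0.0079 = 0.9921
φ_{22} = -0.6379 / 0.9921 = -0.643

-0.643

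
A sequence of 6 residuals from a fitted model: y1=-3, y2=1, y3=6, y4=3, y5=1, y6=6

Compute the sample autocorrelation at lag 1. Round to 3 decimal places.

Mean ȳ = (-3 + 1 + 6 + 3 + 1 + 6)/6 = 2.3333
Deviations from mean: -5.3333, -1.3333, 3.6667, 0.6667, -1.3333, 3.6667
Σ(y_t−ȳ)(y_{t+1}−ȳ) = (7.1111) + (-4.8889) + (2.4444) + (-0.8889) + (-4.8889) = -1.1111
Denominator Σ(y_t−ȳ)² = 59.3333
r_1 = -1.1111 / 59.3333 = -0.019

-0.019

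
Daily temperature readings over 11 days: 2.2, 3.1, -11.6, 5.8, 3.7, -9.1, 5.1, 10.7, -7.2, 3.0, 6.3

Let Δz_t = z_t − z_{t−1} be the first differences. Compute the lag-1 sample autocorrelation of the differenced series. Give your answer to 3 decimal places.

First differences Δz: 0.9, -14.7, 17.4, -2.1, -12.8, 14.2, 5.6, -17.9, 10.2, 3.3
Mean of differences = 0.4100
Numerator Σ(Δz_t−Δz̄)(Δz_{t+1}−Δz̄) = -630.1971
Denominator Σ(Δz_t−Δz̄)² = 1354.5690
r_1(Δz) = -630.1971 / 1354.5690 = -0.465

-0.465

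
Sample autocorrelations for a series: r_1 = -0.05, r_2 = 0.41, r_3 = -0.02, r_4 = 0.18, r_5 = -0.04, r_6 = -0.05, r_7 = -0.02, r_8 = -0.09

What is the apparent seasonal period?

The largest autocorrelation is r_2 = 0.41, with a weaker echo at lag 4 (0.18); the remaining lags stay at or below -0.02.
The dominant spike at lag 2 indicates a seasonal period of 2.

2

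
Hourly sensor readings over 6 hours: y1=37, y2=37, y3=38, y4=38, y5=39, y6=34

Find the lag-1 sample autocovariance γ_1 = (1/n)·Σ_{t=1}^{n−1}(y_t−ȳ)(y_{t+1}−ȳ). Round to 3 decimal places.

Mean ȳ = (37 + 37 + 38 + 38 + 39 + 34)/6 = 37.1667
Deviations: -0.1667, -0.1667, 0.8333, 0.8333, 1.8333, -3.1667
Σ_{t=1}^{5}(y_t−ȳ)(y_{t+1}−ȳ) = -3.6944
γ_1 = -3.6944 / 6 = -0.616

-0.616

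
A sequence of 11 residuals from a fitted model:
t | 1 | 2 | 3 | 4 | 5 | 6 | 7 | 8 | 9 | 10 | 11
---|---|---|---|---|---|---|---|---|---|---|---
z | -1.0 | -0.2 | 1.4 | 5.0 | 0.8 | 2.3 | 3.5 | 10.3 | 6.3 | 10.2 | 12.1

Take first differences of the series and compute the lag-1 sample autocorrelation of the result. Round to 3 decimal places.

First differences Δz: 0.8, 1.6, 3.6, -4.2, 1.5, 1.2, 6.8, -4.0, 3.9, 1.9
Mean of differences = 1.3100
Numerator Σ(Δz_t−Δz̄)(Δz_{t+1}−Δz̄) = -55.1501
Denominator Σ(Δz_t−Δz̄)² = 101.3890
r_1(Δz) = -55.1501 / 101.3890 = -0.544

-0.544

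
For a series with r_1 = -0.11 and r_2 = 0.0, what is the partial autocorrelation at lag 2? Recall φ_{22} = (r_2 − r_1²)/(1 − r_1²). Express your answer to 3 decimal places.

φ_{22} = (r_2 − r_1²) / (1 − r_1²)
r_1² = (-0.11)² = 0.0121
Numerator = 0.0 − 0.0121 = -0.0121; denominator = 1 − 0.0121 = 0.9879
φ_{22} = -0.0121 / 0.9879 = -0.012

-0.012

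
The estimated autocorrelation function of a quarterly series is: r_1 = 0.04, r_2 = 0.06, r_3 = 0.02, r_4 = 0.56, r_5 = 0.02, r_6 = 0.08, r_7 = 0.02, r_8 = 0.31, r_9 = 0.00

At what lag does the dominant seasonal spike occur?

4

The largest autocorrelation is r_4 = 0.56, with a weaker echo at lag 8 (0.31); the remaining lags stay at or below 0.08.
The dominant spike at lag 4 indicates a seasonal period of 4.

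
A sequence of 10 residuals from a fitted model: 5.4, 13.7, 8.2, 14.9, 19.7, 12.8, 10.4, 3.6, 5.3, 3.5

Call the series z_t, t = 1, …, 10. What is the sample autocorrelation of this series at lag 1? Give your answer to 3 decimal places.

0.385

Mean z̄ = (5.4 + 13.7 + 8.2 + 14.9 + 19.7 + 12.8 + 10.4 + 3.6 + 5.3 + 3.5)/10 = 9.7500
Numerator Σ_{t=1}^{9}(z_t−z̄)(z_{t+1}−z̄) = 103.4675
Denominator Σ(z_t−z̄)² = 268.8650
r_1 = 103.4675 / 268.8650 = 0.385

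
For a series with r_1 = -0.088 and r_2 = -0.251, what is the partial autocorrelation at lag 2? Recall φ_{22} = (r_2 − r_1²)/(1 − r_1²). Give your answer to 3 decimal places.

φ_{22} = (r_2 − r_1²) / (1 − r_1²)
r_1² = (-0.088)² = 0.007744
Numerator = -0.251 − 0.0077 = -0.2587; denominator = 1 − 0.0077 = 0.9923
φ_{22} = -0.2587 / 0.9923 = -0.261

-0.261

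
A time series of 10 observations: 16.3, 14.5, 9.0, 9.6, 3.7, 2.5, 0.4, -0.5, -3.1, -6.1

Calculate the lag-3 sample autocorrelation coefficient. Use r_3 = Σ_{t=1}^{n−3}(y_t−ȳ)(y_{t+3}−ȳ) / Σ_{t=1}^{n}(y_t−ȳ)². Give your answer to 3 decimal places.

Mean ȳ = (16.3 + 14.5 + 9.0 + 9.6 + 3.7 + 2.5 + 0.4 − 0.5 − 3.1 − 6.1)/10 = 4.6300
Numerator Σ_{t=1}^{7}(y_t−ȳ)(y_{t+3}−ȳ) = 85.1133
Denominator Σ(y_t−ȳ)² = 501.9010
r_3 = 85.1133 / 501.9010 = 0.170

0.170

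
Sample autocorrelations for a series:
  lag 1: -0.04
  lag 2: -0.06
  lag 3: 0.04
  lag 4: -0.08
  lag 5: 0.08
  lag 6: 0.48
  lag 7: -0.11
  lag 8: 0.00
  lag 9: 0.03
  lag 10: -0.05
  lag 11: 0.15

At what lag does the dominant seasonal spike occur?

6

The largest autocorrelation is r_6 = 0.48; the remaining lags stay at or below 0.15.
The dominant spike at lag 6 indicates a seasonal period of 6.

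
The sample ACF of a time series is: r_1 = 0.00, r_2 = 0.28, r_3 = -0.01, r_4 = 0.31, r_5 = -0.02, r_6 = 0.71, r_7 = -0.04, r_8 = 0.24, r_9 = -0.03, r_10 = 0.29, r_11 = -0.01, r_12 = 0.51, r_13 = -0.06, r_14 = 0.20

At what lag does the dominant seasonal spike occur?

6

The largest autocorrelation is r_6 = 0.71, with a weaker echo at lag 12 (0.51); the remaining lags stay at or below 0.31.
The dominant spike at lag 6 indicates a seasonal period of 6.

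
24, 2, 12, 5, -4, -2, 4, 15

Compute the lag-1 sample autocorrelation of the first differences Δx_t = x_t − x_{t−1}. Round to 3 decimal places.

First differences Δx: -22, 10, -7, -9, 2, 6, 11
Mean of differences = -1.2857
Numerator Σ(Δx_t−Δx̄)(Δx_{t+1}−Δx̄) = -166.0816
Denominator Σ(Δx_t−Δx̄)² = 863.4286
r_1(Δx) = -166.0816 / 863.4286 = -0.192

-0.192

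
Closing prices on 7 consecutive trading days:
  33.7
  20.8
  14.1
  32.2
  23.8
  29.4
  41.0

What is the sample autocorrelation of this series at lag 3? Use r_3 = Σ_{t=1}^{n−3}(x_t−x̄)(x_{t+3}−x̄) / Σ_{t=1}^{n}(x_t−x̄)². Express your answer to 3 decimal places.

0.186

Mean x̄ = (33.7 + 20.8 + 14.1 + 32.2 + 23.8 + 29.4 + 41.0)/7 = 27.8571
Σ(x_t−x̄)(x_{t+3}−x̄) = (25.3747) + (28.6318) + (-21.2253) + (57.0776) = 89.8588
Denominator Σ(x_t−x̄)² = 483.6371
r_3 = 89.8588 / 483.6371 = 0.186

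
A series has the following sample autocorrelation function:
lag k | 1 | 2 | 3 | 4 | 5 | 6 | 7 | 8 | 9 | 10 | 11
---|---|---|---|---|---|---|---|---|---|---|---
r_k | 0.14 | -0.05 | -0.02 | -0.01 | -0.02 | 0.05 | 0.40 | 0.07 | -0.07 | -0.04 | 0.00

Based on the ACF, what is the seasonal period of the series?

7

The largest autocorrelation is r_7 = 0.40; the remaining lags stay at or below 0.14.
The dominant spike at lag 7 indicates a seasonal period of 7.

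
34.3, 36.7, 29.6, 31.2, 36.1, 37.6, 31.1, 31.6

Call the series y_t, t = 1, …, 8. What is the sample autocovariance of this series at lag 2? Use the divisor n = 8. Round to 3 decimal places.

-5.512

Mean ȳ = (34.3 + 36.7 + 29.6 + 31.2 + 36.1 + 37.6 + 31.1 + 31.6)/8 = 33.5250
Deviations: 0.7750, 3.1750, -3.9250, -2.3250, 2.5750, 4.0750, -2.4250, -1.9250
Σ_{t=1}^{6}(y_t−ȳ)(y_{t+2}−ȳ) = -44.0938
γ_2 = -44.0938 / 8 = -5.512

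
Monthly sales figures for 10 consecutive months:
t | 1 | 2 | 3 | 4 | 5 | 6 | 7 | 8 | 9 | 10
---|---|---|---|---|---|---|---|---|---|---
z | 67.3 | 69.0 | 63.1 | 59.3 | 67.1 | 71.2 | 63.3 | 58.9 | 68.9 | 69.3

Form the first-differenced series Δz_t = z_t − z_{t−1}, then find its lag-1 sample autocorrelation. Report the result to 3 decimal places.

-0.074

First differences Δz: 1.7, -5.9, -3.8, 7.8, 4.1, -7.9, -4.4, 10.0, 0.4
Mean of differences = 0.2222
Numerator Σ(Δz_t−Δz̄)(Δz_{t+1}−Δz̄) = -22.9272
Denominator Σ(Δz_t−Δz̄)² = 311.2756
r_1(Δz) = -22.9272 / 311.2756 = -0.074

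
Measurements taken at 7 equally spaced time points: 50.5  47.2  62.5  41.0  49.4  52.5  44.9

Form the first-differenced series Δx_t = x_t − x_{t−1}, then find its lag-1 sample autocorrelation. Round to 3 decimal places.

-0.659

First differences Δx: -3.3, 15.3, -21.5, 8.4, 3.1, -7.6
Mean of differences = -0.9333
Numerator Σ(Δx_t−Δx̄)(Δx_{t+1}−Δx̄) = -553.4844
Denominator Σ(Δx_t−Δx̄)² = 839.9333
r_1(Δx) = -553.4844 / 839.9333 = -0.659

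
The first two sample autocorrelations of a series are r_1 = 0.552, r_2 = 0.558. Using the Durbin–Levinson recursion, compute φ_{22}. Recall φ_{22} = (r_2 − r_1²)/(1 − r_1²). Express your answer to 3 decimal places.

φ_{22} = (r_2 − r_1²) / (1 − r_1²)
r_1² = (0.552)² = 0.304704
Numerator = 0.558 − 0.3047 = 0.2533; denominator = 1 − 0.3047 = 0.6953
φ_{22} = 0.2533 / 0.6953 = 0.364

0.364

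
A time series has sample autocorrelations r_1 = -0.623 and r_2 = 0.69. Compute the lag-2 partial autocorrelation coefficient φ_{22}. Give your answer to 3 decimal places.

0.493

φ_{22} = (r_2 − r_1²) / (1 − r_1²)
r_1² = (-0.623)² = 0.388129
Numerator = 0.69 − 0.3881 = 0.3019; denominator = 1 − 0.3881 = 0.6119
φ_{22} = 0.3019 / 0.6119 = 0.493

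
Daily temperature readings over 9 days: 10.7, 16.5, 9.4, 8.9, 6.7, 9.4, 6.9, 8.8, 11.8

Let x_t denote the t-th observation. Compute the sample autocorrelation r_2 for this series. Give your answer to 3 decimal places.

-0.006

Mean x̄ = (10.7 + 16.5 + 9.4 + 8.9 + 6.7 + 9.4 + 6.9 + 8.8 + 11.8)/9 = 9.9000
Σ(x_t−x̄)(x_{t+2}−x̄) = (-0.4000) + (-6.6000) + (1.6000) + (0.5000) + (9.6000) + (0.5500) + (-5.7000) = -0.4500
Denominator Σ(x_t−x̄)² = 69.7600
r_2 = -0.4500 / 69.7600 = -0.006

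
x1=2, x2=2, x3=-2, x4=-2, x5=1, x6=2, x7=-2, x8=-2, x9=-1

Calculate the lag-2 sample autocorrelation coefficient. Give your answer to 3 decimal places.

-0.635

Mean x̄ = (2 + 2 − 2 − 2 + 1 + 2 − 2 − 2 − 1)/9 = -0.2222
Numerator Σ_{t=1}^{7}(x_t−x̄)(x_{t+2}−x̄) = -18.7654
Denominator Σ(x_t−x̄)² = 29.5556
r_2 = -18.7654 / 29.5556 = -0.635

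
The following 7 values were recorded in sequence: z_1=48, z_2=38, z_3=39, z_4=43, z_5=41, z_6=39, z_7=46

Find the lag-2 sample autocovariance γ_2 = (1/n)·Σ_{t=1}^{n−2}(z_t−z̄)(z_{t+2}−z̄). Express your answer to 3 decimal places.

Mean z̄ = (48 + 38 + 39 + 43 + 41 + 39 + 46)/7 = 42.0000
Σ_{t=1}^{5}(z_t−z̄)(z_{t+2}−z̄) = -26.0000
γ_2 = -26.0000 / 7 = -3.714

-3.714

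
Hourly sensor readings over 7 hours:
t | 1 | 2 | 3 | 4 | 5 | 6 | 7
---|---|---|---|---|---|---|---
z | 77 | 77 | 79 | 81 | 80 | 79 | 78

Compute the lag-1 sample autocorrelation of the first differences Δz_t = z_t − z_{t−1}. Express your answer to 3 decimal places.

First differences Δz: 0, 2, 2, -1, -1, -1
Mean of differences = 0.1667
Numerator Σ(Δz_t−Δz̄)(Δz_{t+1}−Δz̄) = 3.6389
Denominator Σ(Δz_t−Δz̄)² = 10.8333
r_1(Δz) = 3.6389 / 10.8333 = 0.336

0.336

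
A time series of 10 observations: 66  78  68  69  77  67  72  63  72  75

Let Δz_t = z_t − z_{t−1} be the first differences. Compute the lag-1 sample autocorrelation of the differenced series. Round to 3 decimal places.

-0.581

First differences Δz: 12, -10, 1, 8, -10, 5, -9, 9, 3
Mean of differences = 1.0000
Numerator Σ(Δz_t−Δz̄)(Δz_{t+1}−Δz̄) = -346.0000
Denominator Σ(Δz_t−Δz̄)² = 596.0000
r_1(Δz) = -346.0000 / 596.0000 = -0.581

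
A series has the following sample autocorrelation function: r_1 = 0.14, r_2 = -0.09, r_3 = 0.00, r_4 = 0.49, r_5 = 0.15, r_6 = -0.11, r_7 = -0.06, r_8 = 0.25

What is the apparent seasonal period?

4

The largest autocorrelation is r_4 = 0.49, with a weaker echo at lag 8 (0.25); the remaining lags stay at or below 0.15.
The dominant spike at lag 4 indicates a seasonal period of 4.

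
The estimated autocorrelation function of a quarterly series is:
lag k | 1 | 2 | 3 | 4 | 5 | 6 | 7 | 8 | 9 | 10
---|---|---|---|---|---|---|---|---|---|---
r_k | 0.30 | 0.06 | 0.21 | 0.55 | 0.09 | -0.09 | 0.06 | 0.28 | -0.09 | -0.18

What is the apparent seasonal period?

4

The largest autocorrelation is r_4 = 0.55; the remaining lags stay at or below 0.30. The elevated value at lag 1 (0.30), dropping to 0.06 at lag 2, reflects decaying short-term dependence rather than seasonality.
The dominant spike at lag 4 indicates a seasonal period of 4.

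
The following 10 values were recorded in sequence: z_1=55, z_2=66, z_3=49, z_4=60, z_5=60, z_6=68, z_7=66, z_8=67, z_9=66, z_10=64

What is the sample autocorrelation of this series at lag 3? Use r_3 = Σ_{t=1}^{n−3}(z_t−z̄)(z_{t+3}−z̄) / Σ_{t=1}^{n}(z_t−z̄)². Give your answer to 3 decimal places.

-0.173

Mean z̄ = (55 + 66 + 49 + 60 + 60 + 68 + 66 + 67 + 66 + 64)/10 = 62.1000
Σ(z_t−z̄)(z_{t+3}−z̄) = (14.9100) + (-8.1900) + (-77.2900) + (-8.1900) + (-10.2900) + (23.0100) + (7.4100) = -58.6300
Denominator Σ(z_t−z̄)² = 338.9000
r_3 = -58.6300 / 338.9000 = -0.173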